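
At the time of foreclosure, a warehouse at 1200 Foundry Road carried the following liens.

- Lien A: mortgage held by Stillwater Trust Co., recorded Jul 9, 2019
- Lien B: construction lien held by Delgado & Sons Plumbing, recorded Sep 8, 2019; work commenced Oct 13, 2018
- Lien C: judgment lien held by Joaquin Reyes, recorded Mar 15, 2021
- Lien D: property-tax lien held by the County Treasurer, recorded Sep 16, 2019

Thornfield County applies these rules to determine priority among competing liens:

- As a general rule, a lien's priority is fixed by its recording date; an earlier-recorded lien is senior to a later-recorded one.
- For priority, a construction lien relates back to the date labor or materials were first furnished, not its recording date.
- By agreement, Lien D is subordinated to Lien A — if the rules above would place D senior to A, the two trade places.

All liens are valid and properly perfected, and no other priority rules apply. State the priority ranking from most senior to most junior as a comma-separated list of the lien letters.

B, A, D, C

Effective dates after the stated exceptions: B's effective date is Oct 13, 2018, when work began.
Ordering by effective date: B (Oct 13, 2018), A (Jul 9, 2019), D (Sep 16, 2019), C (Mar 15, 2021).
Since D is not senior to A, the subordination leaves the order unchanged.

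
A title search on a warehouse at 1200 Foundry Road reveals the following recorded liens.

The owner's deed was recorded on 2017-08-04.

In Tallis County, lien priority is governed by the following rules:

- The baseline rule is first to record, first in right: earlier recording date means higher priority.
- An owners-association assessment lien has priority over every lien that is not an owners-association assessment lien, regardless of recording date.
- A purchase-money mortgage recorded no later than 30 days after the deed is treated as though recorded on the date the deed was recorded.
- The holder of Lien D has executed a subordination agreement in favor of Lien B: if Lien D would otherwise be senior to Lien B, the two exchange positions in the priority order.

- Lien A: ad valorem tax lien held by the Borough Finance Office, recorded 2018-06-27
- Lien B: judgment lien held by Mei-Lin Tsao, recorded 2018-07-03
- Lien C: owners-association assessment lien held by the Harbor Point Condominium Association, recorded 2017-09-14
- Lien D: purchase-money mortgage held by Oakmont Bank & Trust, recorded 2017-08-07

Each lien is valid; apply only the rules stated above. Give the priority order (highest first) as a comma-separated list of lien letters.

Effective dates: D relates back to the deed date 2017-08-04.
C, as an owners-association assessment lien, has superpriority and ranks first.
The other liens, earliest effective date first: D (2017-08-04), A (2018-06-27), B (2018-07-03).
D is senior to B before the subordination, so the two trade places.

C, B, A, D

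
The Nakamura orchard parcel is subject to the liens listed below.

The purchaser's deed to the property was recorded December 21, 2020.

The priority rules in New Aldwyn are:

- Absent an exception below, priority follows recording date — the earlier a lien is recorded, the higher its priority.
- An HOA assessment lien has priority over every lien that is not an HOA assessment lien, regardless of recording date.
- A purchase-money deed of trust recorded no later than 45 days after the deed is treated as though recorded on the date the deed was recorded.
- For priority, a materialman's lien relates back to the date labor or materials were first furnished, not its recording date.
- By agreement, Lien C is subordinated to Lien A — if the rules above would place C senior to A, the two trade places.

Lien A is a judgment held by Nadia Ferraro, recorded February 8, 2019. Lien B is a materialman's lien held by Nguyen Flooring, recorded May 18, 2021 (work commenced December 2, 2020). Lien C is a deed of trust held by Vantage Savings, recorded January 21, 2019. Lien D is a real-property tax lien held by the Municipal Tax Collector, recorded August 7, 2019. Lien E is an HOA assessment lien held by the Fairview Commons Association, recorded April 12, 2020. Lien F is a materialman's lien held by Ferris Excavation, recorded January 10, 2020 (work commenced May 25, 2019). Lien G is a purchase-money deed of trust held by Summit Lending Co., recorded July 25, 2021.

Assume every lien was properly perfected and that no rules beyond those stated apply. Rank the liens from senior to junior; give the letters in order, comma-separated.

Effective dates: B is treated as recorded December 2, 2020, the work-commencement date; F's effective date is May 25, 2019, when work began; G was recorded 216 days after the deed, outside the 45-day window, so it keeps its recording date.
As an HOA assessment lien, E is senior to every other lien.
Ordering the rest by effective date: C (January 21, 2019), A (February 8, 2019), F (May 25, 2019), D (August 7, 2019), B (December 2, 2020), G (July 25, 2021).
C would otherwise be senior to A, so under the subordination agreement C and A exchange positions.

E, A, C, F, D, B, G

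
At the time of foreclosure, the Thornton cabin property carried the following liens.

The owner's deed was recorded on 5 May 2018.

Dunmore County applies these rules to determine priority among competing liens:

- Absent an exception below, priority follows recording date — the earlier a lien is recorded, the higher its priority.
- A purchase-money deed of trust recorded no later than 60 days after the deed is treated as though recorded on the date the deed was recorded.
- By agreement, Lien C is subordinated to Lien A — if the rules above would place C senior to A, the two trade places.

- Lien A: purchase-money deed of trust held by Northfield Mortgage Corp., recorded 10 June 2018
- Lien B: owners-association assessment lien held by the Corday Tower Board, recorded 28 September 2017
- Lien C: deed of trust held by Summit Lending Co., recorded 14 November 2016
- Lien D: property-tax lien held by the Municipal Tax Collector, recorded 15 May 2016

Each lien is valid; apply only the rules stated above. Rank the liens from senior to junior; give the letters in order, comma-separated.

Effective dates after the stated exceptions: A was recorded within the 60-day window, so its effective date is the deed date 5 May 2018.
Sorted by effective date: D (15 May 2016), C (14 November 2016), B (28 September 2017), A (5 May 2018).
C is senior to A before the subordination, so the two trade places.

D, A, B, C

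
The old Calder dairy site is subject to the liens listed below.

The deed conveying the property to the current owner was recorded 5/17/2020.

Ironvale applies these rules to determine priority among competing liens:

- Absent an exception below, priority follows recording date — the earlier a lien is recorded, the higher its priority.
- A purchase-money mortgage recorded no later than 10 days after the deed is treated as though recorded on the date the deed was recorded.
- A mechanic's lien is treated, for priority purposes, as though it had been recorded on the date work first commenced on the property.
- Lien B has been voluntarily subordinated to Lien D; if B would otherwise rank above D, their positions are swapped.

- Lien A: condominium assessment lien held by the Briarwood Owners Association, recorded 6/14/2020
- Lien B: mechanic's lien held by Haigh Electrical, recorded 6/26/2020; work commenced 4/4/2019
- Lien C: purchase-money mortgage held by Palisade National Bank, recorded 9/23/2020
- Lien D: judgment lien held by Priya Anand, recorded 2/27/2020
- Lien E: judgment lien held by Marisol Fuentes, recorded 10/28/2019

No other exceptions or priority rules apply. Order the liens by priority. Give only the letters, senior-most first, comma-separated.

D, E, B, A, C

Adjusting effective dates: B relates back to 4/4/2019 (work commenced); C was recorded 129 days after the deed — beyond 10 days — so no relation-back applies.
By effective date: B (4/4/2019), E (10/28/2019), D (2/27/2020), A (6/14/2020), C (9/23/2020).
B would otherwise be senior to D, so under the subordination agreement B and D exchange positions.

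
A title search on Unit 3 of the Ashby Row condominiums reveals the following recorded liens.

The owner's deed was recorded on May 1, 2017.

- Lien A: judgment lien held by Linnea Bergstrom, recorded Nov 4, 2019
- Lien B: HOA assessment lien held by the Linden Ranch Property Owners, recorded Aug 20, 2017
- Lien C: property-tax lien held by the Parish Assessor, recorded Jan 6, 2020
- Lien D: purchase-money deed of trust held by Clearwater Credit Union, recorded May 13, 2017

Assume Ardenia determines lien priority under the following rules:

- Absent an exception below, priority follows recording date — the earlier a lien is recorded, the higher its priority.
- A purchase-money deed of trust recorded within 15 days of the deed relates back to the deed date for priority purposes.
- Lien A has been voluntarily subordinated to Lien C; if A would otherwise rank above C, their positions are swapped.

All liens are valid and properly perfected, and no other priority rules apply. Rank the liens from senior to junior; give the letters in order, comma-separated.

First, effective dates: D's effective date is the deed date, May 1, 2017.
By effective date, earliest first: D (May 1, 2017), B (Aug 20, 2017), A (Nov 4, 2019), C (Jan 6, 2020).
The subordination applies — A was senior to C — so A and C swap.

D, B, C, A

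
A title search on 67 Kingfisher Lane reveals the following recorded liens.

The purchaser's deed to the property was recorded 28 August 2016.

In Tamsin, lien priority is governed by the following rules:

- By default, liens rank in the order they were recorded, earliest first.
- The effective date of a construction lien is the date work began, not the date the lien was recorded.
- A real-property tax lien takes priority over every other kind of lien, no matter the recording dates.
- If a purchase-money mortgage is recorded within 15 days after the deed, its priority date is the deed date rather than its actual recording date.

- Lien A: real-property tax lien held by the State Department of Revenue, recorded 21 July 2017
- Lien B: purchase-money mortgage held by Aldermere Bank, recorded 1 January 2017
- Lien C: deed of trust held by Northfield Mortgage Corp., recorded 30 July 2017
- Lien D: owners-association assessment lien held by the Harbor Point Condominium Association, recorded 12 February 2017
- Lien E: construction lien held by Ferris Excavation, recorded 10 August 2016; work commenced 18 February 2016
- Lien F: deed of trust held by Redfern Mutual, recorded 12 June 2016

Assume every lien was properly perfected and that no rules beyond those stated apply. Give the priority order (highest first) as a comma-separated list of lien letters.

A, E, F, B, D, C

First, effective dates: B was recorded 126 days after the deed, outside the 15-day window, so it keeps its recording date; E's effective date is 18 February 2016, when work began.
A is a real-property tax lien, so it outranks all other liens regardless of date.
Remaining liens by effective date: E (18 February 2016), F (12 June 2016), B (1 January 2017), D (12 February 2017), C (30 July 2017).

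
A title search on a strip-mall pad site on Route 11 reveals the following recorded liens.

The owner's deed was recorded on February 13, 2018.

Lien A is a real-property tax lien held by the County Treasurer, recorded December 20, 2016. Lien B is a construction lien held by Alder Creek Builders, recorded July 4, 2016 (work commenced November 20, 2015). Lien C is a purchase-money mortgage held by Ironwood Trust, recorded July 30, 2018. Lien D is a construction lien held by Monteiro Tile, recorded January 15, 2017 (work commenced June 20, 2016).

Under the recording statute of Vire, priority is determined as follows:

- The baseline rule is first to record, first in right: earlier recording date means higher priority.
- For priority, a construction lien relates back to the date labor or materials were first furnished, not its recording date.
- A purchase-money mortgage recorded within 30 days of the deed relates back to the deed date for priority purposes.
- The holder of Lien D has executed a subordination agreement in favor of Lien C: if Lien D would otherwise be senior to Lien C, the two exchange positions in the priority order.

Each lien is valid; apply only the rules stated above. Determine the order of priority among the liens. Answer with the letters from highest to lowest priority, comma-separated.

B, C, A, D

First, effective dates: B relates back to November 20, 2015 (work commenced); C was recorded 167 days after the deed, outside the 30-day window, so it keeps its recording date; D's effective date is June 20, 2016, when work began.
Ordering by effective date: B (November 20, 2015), D (June 20, 2016), A (December 20, 2016), C (July 30, 2018).
The subordination applies — D was senior to C — so D and C swap.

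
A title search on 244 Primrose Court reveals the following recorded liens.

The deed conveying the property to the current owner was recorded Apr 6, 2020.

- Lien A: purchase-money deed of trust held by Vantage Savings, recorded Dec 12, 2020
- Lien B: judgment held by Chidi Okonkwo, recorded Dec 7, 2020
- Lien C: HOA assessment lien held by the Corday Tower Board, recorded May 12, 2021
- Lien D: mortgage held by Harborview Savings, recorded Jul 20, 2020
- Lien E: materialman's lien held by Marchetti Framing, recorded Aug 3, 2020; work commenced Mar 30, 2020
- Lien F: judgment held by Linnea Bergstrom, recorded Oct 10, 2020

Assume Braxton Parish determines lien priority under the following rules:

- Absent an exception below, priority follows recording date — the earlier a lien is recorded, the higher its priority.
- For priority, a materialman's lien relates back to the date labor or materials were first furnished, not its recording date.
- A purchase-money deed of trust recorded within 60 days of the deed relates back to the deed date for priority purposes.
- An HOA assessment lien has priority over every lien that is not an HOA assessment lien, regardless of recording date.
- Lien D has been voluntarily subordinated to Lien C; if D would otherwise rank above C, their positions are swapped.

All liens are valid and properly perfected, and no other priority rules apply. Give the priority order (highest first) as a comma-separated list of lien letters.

First, effective dates: A was recorded 250 days after the deed, outside the 60-day window, so it keeps its recording date; E's effective date is Mar 30, 2020, when work began.
As an HOA assessment lien, C is senior to every other lien.
Ordering the rest by effective date: E (Mar 30, 2020), D (Jul 20, 2020), F (Oct 10, 2020), B (Dec 7, 2020), A (Dec 12, 2020).
D is already junior to C, so the subordination agreement changes nothing.

C, E, D, F, B, A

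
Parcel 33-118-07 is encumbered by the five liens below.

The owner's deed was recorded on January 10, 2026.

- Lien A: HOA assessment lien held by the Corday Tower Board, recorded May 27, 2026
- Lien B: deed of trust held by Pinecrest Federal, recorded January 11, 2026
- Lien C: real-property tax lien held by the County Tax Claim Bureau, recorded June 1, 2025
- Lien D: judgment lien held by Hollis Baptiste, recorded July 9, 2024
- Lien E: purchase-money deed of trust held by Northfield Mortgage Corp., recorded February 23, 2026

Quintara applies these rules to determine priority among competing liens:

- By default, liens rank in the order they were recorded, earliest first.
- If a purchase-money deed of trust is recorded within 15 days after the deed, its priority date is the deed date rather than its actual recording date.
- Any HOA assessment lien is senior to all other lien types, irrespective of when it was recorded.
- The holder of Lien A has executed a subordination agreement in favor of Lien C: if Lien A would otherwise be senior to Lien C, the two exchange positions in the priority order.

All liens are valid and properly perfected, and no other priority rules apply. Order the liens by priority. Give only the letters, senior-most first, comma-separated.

C, D, A, B, E

Effective dates after the stated exceptions: E was recorded 44 days after the deed — beyond 15 days — so no relation-back applies.
As an HOA assessment lien, A is senior to every other lien.
Remaining liens by effective date: D (July 9, 2024), C (June 1, 2025), B (January 11, 2026), E (February 23, 2026).
A is senior to C before the subordination, so the two trade places.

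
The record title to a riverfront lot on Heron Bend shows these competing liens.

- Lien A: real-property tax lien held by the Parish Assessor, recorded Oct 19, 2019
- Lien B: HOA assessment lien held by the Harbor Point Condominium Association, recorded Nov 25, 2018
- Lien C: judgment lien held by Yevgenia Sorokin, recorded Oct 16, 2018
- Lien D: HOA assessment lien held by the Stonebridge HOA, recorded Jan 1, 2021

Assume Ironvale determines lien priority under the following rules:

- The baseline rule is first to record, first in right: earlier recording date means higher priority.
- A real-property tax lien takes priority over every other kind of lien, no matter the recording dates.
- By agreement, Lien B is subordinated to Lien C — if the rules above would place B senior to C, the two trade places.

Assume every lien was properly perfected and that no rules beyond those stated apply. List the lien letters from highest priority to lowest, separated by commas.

A, C, B, D

A is a real-property tax lien and takes priority over every other lien.
Ordering the rest by effective date: C (Oct 16, 2018), B (Nov 25, 2018), D (Jan 1, 2021).
Since B is not senior to C, the subordination leaves the order unchanged.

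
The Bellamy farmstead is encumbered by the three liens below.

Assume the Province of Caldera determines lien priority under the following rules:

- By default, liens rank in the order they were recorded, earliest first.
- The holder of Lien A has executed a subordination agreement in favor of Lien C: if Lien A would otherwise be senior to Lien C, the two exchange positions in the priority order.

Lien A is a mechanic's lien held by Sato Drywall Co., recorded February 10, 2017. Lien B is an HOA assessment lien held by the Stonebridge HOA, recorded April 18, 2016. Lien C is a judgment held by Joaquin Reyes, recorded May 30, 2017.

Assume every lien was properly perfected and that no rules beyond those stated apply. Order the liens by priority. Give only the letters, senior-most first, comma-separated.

By effective date: B (April 18, 2016), A (February 10, 2017), C (May 30, 2017).
A is senior to C before the subordination, so the two trade places.

B, C, A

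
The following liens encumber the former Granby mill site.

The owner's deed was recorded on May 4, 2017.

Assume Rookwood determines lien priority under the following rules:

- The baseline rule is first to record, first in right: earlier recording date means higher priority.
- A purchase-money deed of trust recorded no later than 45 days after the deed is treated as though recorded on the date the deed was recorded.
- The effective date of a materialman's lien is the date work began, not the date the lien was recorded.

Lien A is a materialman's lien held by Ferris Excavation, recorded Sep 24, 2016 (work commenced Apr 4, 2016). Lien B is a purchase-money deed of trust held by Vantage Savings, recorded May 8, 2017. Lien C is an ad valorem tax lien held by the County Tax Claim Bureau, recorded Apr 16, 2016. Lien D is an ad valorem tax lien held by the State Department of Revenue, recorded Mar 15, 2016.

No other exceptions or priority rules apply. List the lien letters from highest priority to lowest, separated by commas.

Adjusting effective dates: A's effective date is Apr 4, 2016, when work began; B's effective date is the deed date, May 4, 2017.
Ordering by effective date: D (Mar 15, 2016), A (Apr 4, 2016), C (Apr 16, 2016), B (May 4, 2017).

D, A, C, B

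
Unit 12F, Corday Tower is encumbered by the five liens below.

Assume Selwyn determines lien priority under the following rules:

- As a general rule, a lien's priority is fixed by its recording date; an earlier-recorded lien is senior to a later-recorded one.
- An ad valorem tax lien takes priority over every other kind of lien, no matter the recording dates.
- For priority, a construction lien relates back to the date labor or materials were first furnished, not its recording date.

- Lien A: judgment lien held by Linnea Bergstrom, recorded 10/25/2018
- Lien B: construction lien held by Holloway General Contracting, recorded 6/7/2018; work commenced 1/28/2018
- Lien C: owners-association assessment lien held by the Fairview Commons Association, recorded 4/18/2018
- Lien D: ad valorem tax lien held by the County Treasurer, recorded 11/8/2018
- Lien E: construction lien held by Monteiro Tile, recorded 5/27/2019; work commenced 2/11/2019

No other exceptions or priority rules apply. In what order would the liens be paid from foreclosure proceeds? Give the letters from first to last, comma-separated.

Effective dates after the stated exceptions: B is treated as recorded 1/28/2018, the work-commencement date; E relates back to 2/11/2019 (work commenced).
D is an ad valorem tax lien and takes priority over every other lien.
Among the remaining liens, by effective date: B (1/28/2018), C (4/18/2018), A (10/25/2018), E (2/11/2019).

D, B, C, A, E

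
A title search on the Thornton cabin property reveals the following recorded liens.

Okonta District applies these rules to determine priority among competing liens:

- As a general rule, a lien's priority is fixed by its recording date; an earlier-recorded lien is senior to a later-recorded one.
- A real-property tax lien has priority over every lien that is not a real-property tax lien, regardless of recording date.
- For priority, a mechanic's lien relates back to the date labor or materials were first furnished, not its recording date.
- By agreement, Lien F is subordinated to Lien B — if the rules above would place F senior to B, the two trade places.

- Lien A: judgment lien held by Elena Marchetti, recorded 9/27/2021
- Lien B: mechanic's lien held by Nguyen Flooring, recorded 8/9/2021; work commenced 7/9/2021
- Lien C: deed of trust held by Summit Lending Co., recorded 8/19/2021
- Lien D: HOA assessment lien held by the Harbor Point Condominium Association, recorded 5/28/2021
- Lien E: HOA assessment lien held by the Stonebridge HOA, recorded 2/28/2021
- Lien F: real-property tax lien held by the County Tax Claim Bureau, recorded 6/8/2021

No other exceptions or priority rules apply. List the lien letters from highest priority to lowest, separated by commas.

Effective dates: B is treated as recorded 7/9/2021, the work-commencement date.
F is a real-property tax lien, so it outranks all other liens regardless of date.
Remaining liens by effective date: E (2/28/2021), D (5/28/2021), B (7/9/2021), C (8/19/2021), A (9/27/2021).
The subordination applies — F was senior to B — so F and B swap.

B, E, D, F, C, A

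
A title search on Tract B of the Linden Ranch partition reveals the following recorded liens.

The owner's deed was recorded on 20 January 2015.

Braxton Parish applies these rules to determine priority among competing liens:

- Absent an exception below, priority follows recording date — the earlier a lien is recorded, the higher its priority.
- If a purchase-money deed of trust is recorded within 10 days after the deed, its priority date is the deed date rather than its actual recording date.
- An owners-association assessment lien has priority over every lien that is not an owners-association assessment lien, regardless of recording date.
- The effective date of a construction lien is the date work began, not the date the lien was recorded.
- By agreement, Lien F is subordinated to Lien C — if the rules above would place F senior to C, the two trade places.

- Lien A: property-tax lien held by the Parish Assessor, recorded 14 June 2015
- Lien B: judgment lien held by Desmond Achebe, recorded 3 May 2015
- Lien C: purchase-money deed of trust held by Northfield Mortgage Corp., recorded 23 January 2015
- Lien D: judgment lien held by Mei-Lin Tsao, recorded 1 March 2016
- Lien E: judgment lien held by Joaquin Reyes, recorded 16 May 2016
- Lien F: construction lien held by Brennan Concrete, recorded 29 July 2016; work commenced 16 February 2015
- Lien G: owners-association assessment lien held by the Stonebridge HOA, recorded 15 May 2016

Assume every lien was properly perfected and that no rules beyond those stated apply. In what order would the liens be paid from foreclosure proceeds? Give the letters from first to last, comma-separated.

G, C, F, B, A, D, E

Effective dates after the stated exceptions: C's effective date is the deed date, 20 January 2015; F's effective date is 16 February 2015, when work began.
G is an owners-association assessment lien, so it outranks all other liens regardless of date.
Remaining liens by effective date: C (20 January 2015), F (16 February 2015), B (3 May 2015), A (14 June 2015), D (1 March 2016), E (16 May 2016).
F already ranks below C; the subordination has no effect.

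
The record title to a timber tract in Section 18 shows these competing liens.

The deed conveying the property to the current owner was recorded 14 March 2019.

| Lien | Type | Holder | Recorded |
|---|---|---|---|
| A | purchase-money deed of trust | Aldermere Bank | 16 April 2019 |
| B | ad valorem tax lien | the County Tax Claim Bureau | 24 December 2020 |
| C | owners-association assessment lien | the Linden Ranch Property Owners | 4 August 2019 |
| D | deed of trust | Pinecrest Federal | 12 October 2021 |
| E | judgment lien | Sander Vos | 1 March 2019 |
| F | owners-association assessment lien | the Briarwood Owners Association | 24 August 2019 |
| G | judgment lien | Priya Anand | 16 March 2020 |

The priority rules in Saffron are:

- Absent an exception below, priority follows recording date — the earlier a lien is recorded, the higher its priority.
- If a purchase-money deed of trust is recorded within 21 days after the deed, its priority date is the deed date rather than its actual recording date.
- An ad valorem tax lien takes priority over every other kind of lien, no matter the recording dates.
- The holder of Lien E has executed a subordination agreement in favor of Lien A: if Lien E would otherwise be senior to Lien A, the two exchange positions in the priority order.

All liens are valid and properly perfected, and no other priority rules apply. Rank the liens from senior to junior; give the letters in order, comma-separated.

Effective dates after the stated exceptions: A was recorded 33 days after the deed, outside the 21-day window, so it keeps its recording date.
As an ad valorem tax lien, B is senior to every other lien.
Remaining liens by effective date: E (1 March 2019), A (16 April 2019), C (4 August 2019), F (24 August 2019), G (16 March 2020), D (12 October 2021).
The subordination applies — E was senior to A — so E and A swap.

B, A, E, C, F, G, D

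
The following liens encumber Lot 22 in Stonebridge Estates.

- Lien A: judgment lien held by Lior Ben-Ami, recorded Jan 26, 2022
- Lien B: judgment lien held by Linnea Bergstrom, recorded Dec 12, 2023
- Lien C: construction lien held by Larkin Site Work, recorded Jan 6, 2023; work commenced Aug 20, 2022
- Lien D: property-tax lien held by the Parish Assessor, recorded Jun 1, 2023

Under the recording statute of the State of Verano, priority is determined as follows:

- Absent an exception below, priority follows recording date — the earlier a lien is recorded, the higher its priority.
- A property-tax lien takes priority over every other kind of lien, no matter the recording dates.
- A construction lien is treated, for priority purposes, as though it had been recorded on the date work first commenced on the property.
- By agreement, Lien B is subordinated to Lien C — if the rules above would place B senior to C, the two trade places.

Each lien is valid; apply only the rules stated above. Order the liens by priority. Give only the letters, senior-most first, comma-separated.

D, A, C, B

First, effective dates: C's effective date is Aug 20, 2022, when work began.
D is a property-tax lien, so it outranks all other liens regardless of date.
Remaining liens by effective date: A (Jan 26, 2022), C (Aug 20, 2022), B (Dec 12, 2023).
B is already junior to C, so the subordination agreement changes nothing.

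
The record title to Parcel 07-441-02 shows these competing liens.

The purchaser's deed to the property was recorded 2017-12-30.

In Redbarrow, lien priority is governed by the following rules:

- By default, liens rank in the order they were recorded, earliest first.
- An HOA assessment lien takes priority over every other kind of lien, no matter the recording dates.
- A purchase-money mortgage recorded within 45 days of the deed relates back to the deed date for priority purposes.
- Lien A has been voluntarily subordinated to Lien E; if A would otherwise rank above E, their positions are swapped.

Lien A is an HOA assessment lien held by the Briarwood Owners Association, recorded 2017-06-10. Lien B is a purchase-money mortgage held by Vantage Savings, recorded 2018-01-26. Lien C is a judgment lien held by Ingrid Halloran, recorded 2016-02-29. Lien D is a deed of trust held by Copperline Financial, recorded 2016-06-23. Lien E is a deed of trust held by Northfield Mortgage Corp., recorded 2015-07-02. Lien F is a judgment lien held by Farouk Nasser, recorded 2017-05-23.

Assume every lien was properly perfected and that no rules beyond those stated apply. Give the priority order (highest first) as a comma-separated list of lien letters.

E, A, C, D, F, B

Effective dates after the stated exceptions: B was recorded within the 45-day window, so its effective date is the deed date 2017-12-30.
A is an HOA assessment lien, so it outranks all other liens regardless of date.
Remaining liens by effective date: E (2015-07-02), C (2016-02-29), D (2016-06-23), F (2017-05-23), B (2017-12-30).
The subordination applies — A was senior to E — so A and E swap.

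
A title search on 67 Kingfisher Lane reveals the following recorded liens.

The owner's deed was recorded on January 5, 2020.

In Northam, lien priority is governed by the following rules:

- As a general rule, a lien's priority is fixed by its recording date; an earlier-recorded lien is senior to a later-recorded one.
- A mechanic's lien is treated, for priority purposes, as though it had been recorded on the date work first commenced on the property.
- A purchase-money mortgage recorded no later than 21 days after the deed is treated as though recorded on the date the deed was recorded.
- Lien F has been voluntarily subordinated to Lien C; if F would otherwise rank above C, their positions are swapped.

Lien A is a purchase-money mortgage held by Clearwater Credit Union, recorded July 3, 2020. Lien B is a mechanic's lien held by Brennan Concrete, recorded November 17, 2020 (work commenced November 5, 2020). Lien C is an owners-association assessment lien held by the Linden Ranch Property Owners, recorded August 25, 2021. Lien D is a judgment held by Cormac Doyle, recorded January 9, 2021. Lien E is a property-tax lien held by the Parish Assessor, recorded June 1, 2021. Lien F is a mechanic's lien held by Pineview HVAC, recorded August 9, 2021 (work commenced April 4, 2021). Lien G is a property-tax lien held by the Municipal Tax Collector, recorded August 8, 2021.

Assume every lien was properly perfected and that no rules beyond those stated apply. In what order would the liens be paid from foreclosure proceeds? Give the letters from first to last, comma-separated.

A, B, D, C, E, G, F

Effective dates: A missed the 21-day window (180 days after the deed), so its recording date stands; B is treated as recorded November 5, 2020, the work-commencement date; F is treated as recorded April 4, 2021, the work-commencement date.
By effective date: A (July 3, 2020), B (November 5, 2020), D (January 9, 2021), F (April 4, 2021), E (June 1, 2021), G (August 8, 2021), C (August 25, 2021).
Because F would otherwise rank above C, the subordination swaps them.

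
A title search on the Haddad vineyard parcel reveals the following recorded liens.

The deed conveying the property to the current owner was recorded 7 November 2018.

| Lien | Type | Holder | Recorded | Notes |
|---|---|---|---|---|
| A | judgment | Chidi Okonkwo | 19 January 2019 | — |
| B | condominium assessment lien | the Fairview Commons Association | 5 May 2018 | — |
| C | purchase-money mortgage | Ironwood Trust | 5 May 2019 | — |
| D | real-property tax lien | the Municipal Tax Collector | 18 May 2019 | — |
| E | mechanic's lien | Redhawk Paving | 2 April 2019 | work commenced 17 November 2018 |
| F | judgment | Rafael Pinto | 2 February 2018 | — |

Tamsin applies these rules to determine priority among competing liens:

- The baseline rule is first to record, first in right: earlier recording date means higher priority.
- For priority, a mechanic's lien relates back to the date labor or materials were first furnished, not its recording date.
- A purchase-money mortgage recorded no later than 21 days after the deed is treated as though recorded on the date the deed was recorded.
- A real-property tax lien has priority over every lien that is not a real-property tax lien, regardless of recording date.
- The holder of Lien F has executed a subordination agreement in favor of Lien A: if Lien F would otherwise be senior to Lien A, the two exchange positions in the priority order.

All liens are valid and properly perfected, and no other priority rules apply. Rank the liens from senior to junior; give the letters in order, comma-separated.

Adjusting effective dates: C missed the 21-day window (179 days after the deed), so its recording date stands; E's effective date is 17 November 2018, when work began.
D is a real-property tax lien and takes priority over every other lien.
Remaining liens by effective date: F (2 February 2018), B (5 May 2018), E (17 November 2018), A (19 January 2019), C (5 May 2019).
Because F would otherwise rank above A, the subordination swaps them.

D, A, B, E, F, C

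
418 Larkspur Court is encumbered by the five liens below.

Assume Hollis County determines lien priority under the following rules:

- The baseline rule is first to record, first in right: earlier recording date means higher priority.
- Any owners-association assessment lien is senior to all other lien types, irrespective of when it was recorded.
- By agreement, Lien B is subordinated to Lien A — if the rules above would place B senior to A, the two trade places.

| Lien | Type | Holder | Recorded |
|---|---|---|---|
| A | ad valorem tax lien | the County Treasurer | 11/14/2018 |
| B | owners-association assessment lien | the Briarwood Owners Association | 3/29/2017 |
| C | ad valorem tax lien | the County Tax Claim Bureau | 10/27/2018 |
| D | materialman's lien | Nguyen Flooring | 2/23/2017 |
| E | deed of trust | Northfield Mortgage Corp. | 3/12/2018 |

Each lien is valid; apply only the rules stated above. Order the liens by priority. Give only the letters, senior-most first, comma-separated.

B is an owners-association assessment lien, so it outranks all other liens regardless of date.
Remaining liens by effective date: D (2/23/2017), E (3/12/2018), C (10/27/2018), A (11/14/2018).
Because B would otherwise rank above A, the subordination swaps them.

A, D, E, C, B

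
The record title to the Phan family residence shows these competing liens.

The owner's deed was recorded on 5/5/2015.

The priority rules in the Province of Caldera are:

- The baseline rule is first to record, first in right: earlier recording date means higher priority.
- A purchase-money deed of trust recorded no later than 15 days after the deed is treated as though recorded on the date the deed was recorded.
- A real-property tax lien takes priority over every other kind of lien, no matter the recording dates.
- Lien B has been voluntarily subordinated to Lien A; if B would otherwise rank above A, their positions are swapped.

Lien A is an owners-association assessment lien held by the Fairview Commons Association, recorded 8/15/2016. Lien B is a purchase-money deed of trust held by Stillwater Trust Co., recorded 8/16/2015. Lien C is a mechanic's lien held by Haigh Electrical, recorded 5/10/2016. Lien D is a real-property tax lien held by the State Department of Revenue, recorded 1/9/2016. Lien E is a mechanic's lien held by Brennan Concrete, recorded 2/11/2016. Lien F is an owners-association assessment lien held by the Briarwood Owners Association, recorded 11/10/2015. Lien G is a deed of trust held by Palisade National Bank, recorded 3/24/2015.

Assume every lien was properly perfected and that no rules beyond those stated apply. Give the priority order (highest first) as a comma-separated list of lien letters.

First, effective dates: B was recorded 103 days after the deed, outside the 15-day window, so it keeps its recording date.
D is a real-property tax lien, so it outranks all other liens regardless of date.
The other liens, earliest effective date first: G (3/24/2015), B (8/16/2015), F (11/10/2015), E (2/11/2016), C (5/10/2016), A (8/15/2016).
B is senior to A before the subordination, so the two trade places.

D, G, A, F, E, C, B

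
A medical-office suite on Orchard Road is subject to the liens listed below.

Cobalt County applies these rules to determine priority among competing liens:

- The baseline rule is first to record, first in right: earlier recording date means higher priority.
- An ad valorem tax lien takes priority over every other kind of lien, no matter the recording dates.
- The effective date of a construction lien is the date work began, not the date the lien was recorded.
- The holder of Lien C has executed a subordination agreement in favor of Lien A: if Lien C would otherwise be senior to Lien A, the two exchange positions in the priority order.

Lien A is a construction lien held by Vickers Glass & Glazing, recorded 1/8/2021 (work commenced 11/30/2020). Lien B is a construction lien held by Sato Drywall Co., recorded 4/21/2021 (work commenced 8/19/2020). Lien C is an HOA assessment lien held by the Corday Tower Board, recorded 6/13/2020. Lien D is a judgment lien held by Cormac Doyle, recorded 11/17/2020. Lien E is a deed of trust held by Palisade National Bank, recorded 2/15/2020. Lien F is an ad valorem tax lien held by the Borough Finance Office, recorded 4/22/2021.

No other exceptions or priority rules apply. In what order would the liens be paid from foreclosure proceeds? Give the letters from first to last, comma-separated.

F, E, A, B, D, C

Effective dates after the stated exceptions: A relates back to 11/30/2020 (work commenced); B is treated as recorded 8/19/2020, the work-commencement date.
F is an ad valorem tax lien, so it outranks all other liens regardless of date.
The other liens, earliest effective date first: E (2/15/2020), C (6/13/2020), B (8/19/2020), D (11/17/2020), A (11/30/2020).
C would otherwise be senior to A, so under the subordination agreement C and A exchange positions.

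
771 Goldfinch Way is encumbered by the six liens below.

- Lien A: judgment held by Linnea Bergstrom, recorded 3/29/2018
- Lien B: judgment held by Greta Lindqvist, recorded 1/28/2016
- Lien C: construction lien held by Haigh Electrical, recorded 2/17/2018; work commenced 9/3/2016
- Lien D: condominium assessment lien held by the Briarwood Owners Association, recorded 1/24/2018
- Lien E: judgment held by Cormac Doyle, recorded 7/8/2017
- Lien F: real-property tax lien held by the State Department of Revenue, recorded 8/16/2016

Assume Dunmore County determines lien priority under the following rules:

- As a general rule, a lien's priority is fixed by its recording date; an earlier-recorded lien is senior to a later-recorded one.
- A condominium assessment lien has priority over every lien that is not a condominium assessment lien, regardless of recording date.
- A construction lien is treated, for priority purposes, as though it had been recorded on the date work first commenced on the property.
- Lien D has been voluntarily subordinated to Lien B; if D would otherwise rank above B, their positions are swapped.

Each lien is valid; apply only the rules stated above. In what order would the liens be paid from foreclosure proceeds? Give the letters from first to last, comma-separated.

B, D, F, C, E, A

Effective dates: C is treated as recorded 9/3/2016, the work-commencement date.
As a condominium assessment lien, D is senior to every other lien.
The other liens, earliest effective date first: B (1/28/2016), F (8/16/2016), C (9/3/2016), E (7/8/2017), A (3/29/2018).
Because D would otherwise rank above B, the subordination swaps them.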